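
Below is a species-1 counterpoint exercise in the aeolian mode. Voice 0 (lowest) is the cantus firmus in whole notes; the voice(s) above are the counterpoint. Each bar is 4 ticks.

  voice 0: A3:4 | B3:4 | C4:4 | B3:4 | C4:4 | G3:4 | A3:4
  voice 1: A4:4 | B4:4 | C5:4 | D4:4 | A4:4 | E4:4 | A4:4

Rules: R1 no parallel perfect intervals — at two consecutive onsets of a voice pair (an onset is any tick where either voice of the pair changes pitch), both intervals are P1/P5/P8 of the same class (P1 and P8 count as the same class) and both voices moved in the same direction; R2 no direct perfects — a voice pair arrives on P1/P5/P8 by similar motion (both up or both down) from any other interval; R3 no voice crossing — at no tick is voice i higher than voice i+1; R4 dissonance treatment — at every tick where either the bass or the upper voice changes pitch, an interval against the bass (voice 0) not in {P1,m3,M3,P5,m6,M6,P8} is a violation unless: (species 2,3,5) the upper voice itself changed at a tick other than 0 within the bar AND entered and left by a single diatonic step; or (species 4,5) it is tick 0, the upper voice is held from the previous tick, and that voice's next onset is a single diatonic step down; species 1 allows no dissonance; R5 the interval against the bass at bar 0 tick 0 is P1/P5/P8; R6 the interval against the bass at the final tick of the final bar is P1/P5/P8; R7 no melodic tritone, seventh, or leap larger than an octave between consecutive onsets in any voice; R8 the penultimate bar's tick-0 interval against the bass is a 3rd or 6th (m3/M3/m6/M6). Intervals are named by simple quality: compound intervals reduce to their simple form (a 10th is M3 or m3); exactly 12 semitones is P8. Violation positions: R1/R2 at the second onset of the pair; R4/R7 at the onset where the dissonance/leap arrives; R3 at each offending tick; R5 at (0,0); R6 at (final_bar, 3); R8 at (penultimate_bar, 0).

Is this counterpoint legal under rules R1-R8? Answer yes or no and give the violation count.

No (4 violations)

bar 0: v0=A3 v1=A4 (P8)
bar 1: v0=B3 v1=B4 (P8)
bar 2: v0=C4 v1=C5 (P8)
bar 3: v0=B3 v1=D4 (m3)
bar 4: v0=C4 v1=A4 (M6)
bar 5: v0=G3 v1=E4 (M6)
bar 6: v0=A3 v1=A4 (P8)
  R1 @ bar1.0: A3/A4 P8 -> B3/B4 P8 similar
  R1 @ bar2.0: B3/B4 P8 -> C4/C5 P8 similar
  R7 @ bar3.0: C5->D4 leap 10st
  R2 @ bar6.0: G3/E4 M6 -> A3/A4 P8 similar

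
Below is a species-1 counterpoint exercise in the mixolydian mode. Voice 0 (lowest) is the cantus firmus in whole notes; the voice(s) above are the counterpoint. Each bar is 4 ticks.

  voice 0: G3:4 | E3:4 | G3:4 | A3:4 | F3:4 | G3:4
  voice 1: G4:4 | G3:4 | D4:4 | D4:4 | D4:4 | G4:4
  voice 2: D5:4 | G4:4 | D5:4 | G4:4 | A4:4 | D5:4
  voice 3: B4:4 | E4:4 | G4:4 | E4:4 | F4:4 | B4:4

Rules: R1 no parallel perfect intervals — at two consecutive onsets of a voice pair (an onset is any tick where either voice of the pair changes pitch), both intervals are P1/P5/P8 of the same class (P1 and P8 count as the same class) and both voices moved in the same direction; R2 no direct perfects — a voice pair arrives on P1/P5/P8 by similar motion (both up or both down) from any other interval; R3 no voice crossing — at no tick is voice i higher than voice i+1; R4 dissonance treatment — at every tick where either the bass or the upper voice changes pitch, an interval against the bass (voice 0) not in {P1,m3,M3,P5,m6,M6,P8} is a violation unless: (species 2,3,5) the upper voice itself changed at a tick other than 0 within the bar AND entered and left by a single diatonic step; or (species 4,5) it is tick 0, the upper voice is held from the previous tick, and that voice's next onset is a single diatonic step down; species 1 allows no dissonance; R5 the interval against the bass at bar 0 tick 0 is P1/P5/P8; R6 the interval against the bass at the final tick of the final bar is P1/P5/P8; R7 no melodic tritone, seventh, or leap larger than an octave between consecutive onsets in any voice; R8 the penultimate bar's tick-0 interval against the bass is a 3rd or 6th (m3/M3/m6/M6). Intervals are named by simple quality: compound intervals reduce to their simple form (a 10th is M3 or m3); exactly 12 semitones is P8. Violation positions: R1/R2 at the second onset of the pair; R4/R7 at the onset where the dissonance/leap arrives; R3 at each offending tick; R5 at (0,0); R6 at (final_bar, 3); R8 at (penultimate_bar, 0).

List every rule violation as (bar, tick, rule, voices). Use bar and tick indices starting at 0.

bar 0: v0=G3 v1=G4 v2=D5 v3=B4 downbeat M3
bar 1: v0=E3 v1=G3 v2=G4 v3=E4 downbeat P8
bar 2: v0=G3 v1=D4 v2=D5 v3=G4 downbeat P8
bar 3: v0=A3 v1=D4 v2=G4 v3=E4 downbeat P5
bar 4: v0=F3 v1=D4 v2=A4 v3=F4 downbeat P8
bar 5: v0=G3 v1=G4 v2=D5 v3=B4 downbeat M3
  -> R3 @ bar 0 tick 0 v(2, 3): D5 above B4
  -> R5 @ bar 0 tick 0 v(0, 3): opens on M3
  -> R3 @ bar 0 tick 1 v(2, 3): D5 above B4
  -> R3 @ bar 0 tick 2 v(2, 3): D5 above B4
  -> R3 @ bar 0 tick 3 v(2, 3): D5 above B4
  -> R2 @ bar 1 tick 0 v(0, 3): G3/B4 M3 -> E3/E4 P8 similar
  -> R2 @ bar 1 tick 0 v(1, 2): G4/D5 P5 -> G3/G4 P8 similar
  -> R3 @ bar 1 tick 0 v(2, 3): G4 above E4
  -> R3 @ bar 1 tick 1 v(2, 3): G4 above E4
  -> R3 @ bar 1 tick 2 v(2, 3): G4 above E4
  -> R3 @ bar 1 tick 3 v(2, 3): G4 above E4
  -> R1 @ bar 2 tick 0 v(0, 3): E3/E4 P8 -> G3/G4 P8 similar
  -> R1 @ bar 2 tick 0 v(1, 2): G3/G4 P8 -> D4/D5 P8 similar
  -> R2 @ bar 2 tick 0 v(0, 1): E3/G3 m3 -> G3/D4 P5 similar
  -> R2 @ bar 2 tick 0 v(0, 2): E3/G4 m3 -> G3/D5 P5 similar
  -> R2 @ bar 2 tick 0 v(2, 3): G4/E4 m3 -> D5/G4 P5 similar
  -> R3 @ bar 2 tick 0 v(2, 3): D5 above G4
  -> R3 @ bar 2 tick 1 v(2, 3): D5 above G4
  -> R3 @ bar 2 tick 2 v(2, 3): D5 above G4
  -> R3 @ bar 2 tick 3 v(2, 3): D5 above G4
  -> R3 @ bar 3 tick 0 v(2, 3): G4 above E4
  -> R4 @ bar 3 tick 0 v(0, 1): A3/D4 P4 untreated
  -> R4 @ bar 3 tick 0 v(0, 2): A3/G4 m7 untreated
  -> R3 @ bar 3 tick 1 v(2, 3): G4 above E4
  -> R3 @ bar 3 tick 2 v(2, 3): G4 above E4
  -> R3 @ bar 3 tick 3 v(2, 3): G4 above E4
  -> R3 @ bar 4 tick 0 v(2, 3): A4 above F4
  -> R8 @ bar 4 tick 0 v(0, 3): penult P8 not 3rd/6th
  -> R3 @ bar 4 tick 1 v(2, 3): A4 above F4
  -> R3 @ bar 4 tick 2 v(2, 3): A4 above F4
  -> R3 @ bar 4 tick 3 v(2, 3): A4 above F4
  -> R1 @ bar 5 tick 0 v(1, 2): D4/A4 P5 -> G4/D5 P5 similar
  -> R2 @ bar 5 tick 0 v(0, 1): F3/D4 M6 -> G3/G4 P8 similar
  -> R2 @ bar 5 tick 0 v(0, 2): F3/A4 M3 -> G3/D5 P5 similar
  -> R3 @ bar 5 tick 0 v(2, 3): D5 above B4
  -> R7 @ bar 5 tick 0 v(3,): F4->B4 leap 6st
  -> R3 @ bar 5 tick 1 v(2, 3): D5 above B4
  -> R3 @ bar 5 tick 2 v(2, 3): D5 above B4
  -> R3 @ bar 5 tick 3 v(2, 3): D5 above B4
  -> R6 @ bar 5 tick 3 v(0, 3): closes on M3

(0, 0, R3, (2, 3))
(0, 0, R5, (0, 3))
(0, 1, R3, (2, 3))
(0, 2, R3, (2, 3))
(0, 3, R3, (2, 3))
(1, 0, R2, (0, 3))
(1, 0, R2, (1, 2))
(1, 0, R3, (2, 3))
(1, 1, R3, (2, 3))
(1, 2, R3, (2, 3))
(1, 3, R3, (2, 3))
(2, 0, R1, (0, 3))
(2, 0, R1, (1, 2))
(2, 0, R2, (0, 1))
(2, 0, R2, (0, 2))
(2, 0, R2, (2, 3))
(2, 0, R3, (2, 3))
(2, 1, R3, (2, 3))
(2, 2, R3, (2, 3))
(2, 3, R3, (2, 3))
(3, 0, R3, (2, 3))
(3, 0, R4, (0, 1))
(3, 0, R4, (0, 2))
(3, 1, R3, (2, 3))
(3, 2, R3, (2, 3))
(3, 3, R3, (2, 3))
(4, 0, R3, (2, 3))
(4, 0, R8, (0, 3))
(4, 1, R3, (2, 3))
(4, 2, R3, (2, 3))
(4, 3, R3, (2, 3))
(5, 0, R1, (1, 2))
(5, 0, R2, (0, 1))
(5, 0, R2, (0, 2))
(5, 0, R3, (2, 3))
(5, 0, R7, (3,))
(5, 1, R3, (2, 3))
(5, 2, R3, (2, 3))
(5, 3, R3, (2, 3))
(5, 3, R6, (0, 3))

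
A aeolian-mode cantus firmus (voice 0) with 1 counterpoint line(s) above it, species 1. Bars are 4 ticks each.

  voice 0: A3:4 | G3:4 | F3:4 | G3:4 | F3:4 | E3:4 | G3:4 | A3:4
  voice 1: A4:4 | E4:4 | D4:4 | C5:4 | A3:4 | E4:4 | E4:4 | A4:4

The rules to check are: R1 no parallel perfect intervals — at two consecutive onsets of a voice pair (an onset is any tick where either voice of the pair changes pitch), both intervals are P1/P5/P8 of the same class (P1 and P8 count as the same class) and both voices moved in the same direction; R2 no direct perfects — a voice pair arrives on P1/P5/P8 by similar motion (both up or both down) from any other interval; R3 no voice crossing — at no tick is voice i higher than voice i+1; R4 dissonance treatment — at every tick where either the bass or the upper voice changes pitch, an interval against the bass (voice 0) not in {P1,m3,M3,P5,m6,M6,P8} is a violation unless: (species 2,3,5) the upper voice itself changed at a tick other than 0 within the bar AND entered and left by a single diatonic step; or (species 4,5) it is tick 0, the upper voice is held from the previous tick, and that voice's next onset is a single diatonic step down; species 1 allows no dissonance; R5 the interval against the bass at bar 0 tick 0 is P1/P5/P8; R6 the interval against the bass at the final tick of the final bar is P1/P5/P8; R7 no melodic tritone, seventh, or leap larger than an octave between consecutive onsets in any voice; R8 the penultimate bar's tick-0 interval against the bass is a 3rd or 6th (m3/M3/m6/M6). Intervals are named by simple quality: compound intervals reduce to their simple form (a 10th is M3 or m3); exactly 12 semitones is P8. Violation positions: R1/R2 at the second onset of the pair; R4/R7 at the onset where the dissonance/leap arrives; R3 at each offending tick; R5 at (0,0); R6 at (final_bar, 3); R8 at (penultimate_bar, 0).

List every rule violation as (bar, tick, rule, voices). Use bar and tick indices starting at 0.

(3, 0, R4, (0, 1))
(3, 0, R7, (1,))
(4, 0, R7, (1,))
(7, 0, R2, (0, 1))

bar 0: v0=A3 v1=A4 downbeat P8
bar 1: v0=G3 v1=E4 downbeat M6
bar 2: v0=F3 v1=D4 downbeat M6
bar 3: v0=G3 v1=C5 downbeat P4
bar 4: v0=F3 v1=A3 downbeat M3
bar 5: v0=E3 v1=E4 downbeat P8
bar 6: v0=G3 v1=E4 downbeat M6
bar 7: v0=A3 v1=A4 downbeat P8
  -> R4 @ bar 3 tick 0 v(0, 1): G3/C5 P4 untreated
  -> R7 @ bar 3 tick 0 v(1,): D4->C5 leap 10st
  -> R7 @ bar 4 tick 0 v(1,): C5->A3 leap 15st
  -> R2 @ bar 7 tick 0 v(0, 1): G3/E4 M6 -> A3/A4 P8 similar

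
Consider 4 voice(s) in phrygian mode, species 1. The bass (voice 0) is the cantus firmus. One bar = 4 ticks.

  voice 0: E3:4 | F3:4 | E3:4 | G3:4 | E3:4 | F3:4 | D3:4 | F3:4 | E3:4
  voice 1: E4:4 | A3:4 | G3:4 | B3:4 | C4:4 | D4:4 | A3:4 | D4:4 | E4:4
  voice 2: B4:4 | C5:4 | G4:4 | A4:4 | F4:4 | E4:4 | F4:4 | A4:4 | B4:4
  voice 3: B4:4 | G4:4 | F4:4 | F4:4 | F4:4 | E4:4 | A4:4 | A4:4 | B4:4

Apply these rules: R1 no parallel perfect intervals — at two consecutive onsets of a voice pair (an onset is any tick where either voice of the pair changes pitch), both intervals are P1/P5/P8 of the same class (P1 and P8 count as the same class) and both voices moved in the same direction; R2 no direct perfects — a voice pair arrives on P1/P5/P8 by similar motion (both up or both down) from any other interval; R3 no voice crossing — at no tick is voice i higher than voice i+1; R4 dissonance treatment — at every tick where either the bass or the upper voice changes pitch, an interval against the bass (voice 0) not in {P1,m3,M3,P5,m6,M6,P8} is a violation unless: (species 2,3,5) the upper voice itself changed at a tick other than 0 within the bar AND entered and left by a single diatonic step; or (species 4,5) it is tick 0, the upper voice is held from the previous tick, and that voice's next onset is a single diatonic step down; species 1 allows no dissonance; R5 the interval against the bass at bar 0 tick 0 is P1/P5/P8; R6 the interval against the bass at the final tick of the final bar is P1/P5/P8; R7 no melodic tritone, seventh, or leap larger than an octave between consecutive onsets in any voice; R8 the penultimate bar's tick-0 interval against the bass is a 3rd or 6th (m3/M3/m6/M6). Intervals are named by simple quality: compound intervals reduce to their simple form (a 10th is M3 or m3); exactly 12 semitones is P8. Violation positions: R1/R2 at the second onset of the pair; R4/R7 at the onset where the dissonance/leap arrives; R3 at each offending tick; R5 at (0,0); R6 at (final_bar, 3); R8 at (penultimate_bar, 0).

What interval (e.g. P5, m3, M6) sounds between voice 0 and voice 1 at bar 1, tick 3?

voice 0=F3 voice 1=A3 -> M3

M3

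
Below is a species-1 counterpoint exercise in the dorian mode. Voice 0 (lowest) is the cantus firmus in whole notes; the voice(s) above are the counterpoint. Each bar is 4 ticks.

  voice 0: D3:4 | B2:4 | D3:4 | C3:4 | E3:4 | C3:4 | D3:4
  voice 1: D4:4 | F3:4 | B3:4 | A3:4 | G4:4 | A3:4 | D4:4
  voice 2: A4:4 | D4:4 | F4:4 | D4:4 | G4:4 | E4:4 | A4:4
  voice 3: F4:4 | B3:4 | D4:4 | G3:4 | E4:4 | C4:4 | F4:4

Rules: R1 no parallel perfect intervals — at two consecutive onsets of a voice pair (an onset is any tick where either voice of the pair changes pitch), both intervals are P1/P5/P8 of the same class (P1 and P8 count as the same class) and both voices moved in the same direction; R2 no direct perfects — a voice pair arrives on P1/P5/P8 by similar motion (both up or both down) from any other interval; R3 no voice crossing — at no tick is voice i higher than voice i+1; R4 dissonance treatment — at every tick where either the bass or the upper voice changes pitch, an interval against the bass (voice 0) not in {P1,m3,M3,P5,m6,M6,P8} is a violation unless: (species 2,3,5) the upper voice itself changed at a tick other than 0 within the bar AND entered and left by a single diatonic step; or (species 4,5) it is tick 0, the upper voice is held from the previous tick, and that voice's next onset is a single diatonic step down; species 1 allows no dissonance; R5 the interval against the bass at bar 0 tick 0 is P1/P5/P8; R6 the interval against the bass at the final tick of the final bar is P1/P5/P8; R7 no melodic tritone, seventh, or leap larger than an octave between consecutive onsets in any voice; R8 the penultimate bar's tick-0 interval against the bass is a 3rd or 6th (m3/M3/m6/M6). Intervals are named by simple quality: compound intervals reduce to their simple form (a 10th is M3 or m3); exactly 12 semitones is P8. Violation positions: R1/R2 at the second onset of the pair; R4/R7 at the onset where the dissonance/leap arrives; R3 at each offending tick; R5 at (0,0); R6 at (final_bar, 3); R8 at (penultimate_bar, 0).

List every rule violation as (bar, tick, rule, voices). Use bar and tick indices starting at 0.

bar 0: v0=D3 v1=D4 v2=A4 v3=F4 downbeat m3
bar 1: v0=B2 v1=F3 v2=D4 v3=B3 downbeat P8
bar 2: v0=D3 v1=B3 v2=F4 v3=D4 downbeat P8
bar 3: v0=C3 v1=A3 v2=D4 v3=G3 downbeat P5
bar 4: v0=E3 v1=G4 v2=G4 v3=E4 downbeat P8
bar 5: v0=C3 v1=A3 v2=E4 v3=C4 downbeat P8
bar 6: v0=D3 v1=D4 v2=A4 v3=F4 downbeat m3
  -> R3 @ bar 0 tick 0 v(2, 3): A4 above F4
  -> R5 @ bar 0 tick 0 v(0, 3): opens on m3
  -> R3 @ bar 0 tick 1 v(2, 3): A4 above F4
  -> R3 @ bar 0 tick 2 v(2, 3): A4 above F4
  -> R3 @ bar 0 tick 3 v(2, 3): A4 above F4
  -> R2 @ bar 1 tick 0 v(0, 3): D3/F4 m3 -> B2/B3 P8 similar
  -> R3 @ bar 1 tick 0 v(2, 3): D4 above B3
  -> R4 @ bar 1 tick 0 v(0, 1): B2/F3 TT untreated
  -> R7 @ bar 1 tick 0 v(3,): F4->B3 leap 6st
  -> R3 @ bar 1 tick 1 v(2, 3): D4 above B3
  -> R3 @ bar 1 tick 2 v(2, 3): D4 above B3
  -> R3 @ bar 1 tick 3 v(2, 3): D4 above B3
  -> R1 @ bar 2 tick 0 v(0, 3): B2/B3 P8 -> D3/D4 P8 similar
  -> R3 @ bar 2 tick 0 v(2, 3): F4 above D4
  -> R7 @ bar 2 tick 0 v(1,): F3->B3 leap 6st
  -> R3 @ bar 2 tick 1 v(2, 3): F4 above D4
  -> R3 @ bar 2 tick 2 v(2, 3): F4 above D4
  -> R3 @ bar 2 tick 3 v(2, 3): F4 above D4
  -> R2 @ bar 3 tick 0 v(0, 3): D3/D4 P8 -> C3/G3 P5 similar
  -> R2 @ bar 3 tick 0 v(2, 3): F4/D4 m3 -> D4/G3 P5 similar
  -> R3 @ bar 3 tick 0 v(2, 3): D4 above G3
  -> R4 @ bar 3 tick 0 v(0, 2): C3/D4 M2 untreated
  -> R3 @ bar 3 tick 1 v(2, 3): D4 above G3
  -> R3 @ bar 3 tick 2 v(2, 3): D4 above G3
  -> R3 @ bar 3 tick 3 v(2, 3): D4 above G3
  -> R2 @ bar 4 tick 0 v(0, 3): C3/G3 P5 -> E3/E4 P8 similar
  -> R2 @ bar 4 tick 0 v(1, 2): A3/D4 P4 -> G4/G4 P1 similar
  -> R3 @ bar 4 tick 0 v(2, 3): G4 above E4
  -> R7 @ bar 4 tick 0 v(1,): A3->G4 leap 10st
  -> R3 @ bar 4 tick 1 v(2, 3): G4 above E4
  -> R3 @ bar 4 tick 2 v(2, 3): G4 above E4
  -> R3 @ bar 4 tick 3 v(2, 3): G4 above E4
  -> R1 @ bar 5 tick 0 v(0, 3): E3/E4 P8 -> C3/C4 P8 similar
  -> R2 @ bar 5 tick 0 v(1, 2): G4/G4 P1 -> A3/E4 P5 similar
  -> R3 @ bar 5 tick 0 v(2, 3): E4 above C4
  -> R7 @ bar 5 tick 0 v(1,): G4->A3 leap 10st
  -> R8 @ bar 5 tick 0 v(0, 3): penult P8 not 3rd/6th
  -> R3 @ bar 5 tick 1 v(2, 3): E4 above C4
  -> R3 @ bar 5 tick 2 v(2, 3): E4 above C4
  -> R3 @ bar 5 tick 3 v(2, 3): E4 above C4
  -> R1 @ bar 6 tick 0 v(1, 2): A3/E4 P5 -> D4/A4 P5 similar
  -> R2 @ bar 6 tick 0 v(0, 1): C3/A3 M6 -> D3/D4 P8 similar
  -> R2 @ bar 6 tick 0 v(0, 2): C3/E4 M3 -> D3/A4 P5 similar
  -> R3 @ bar 6 tick 0 v(2, 3): A4 above F4
  -> R3 @ bar 6 tick 1 v(2, 3): A4 above F4
  -> R3 @ bar 6 tick 2 v(2, 3): A4 above F4
  -> R3 @ bar 6 tick 3 v(2, 3): A4 above F4
  -> R6 @ bar 6 tick 3 v(0, 3): closes on m3

(0, 0, R3, (2, 3))
(0, 0, R5, (0, 3))
(0, 1, R3, (2, 3))
(0, 2, R3, (2, 3))
(0, 3, R3, (2, 3))
(1, 0, R2, (0, 3))
(1, 0, R3, (2, 3))
(1, 0, R4, (0, 1))
(1, 0, R7, (3,))
(1, 1, R3, (2, 3))
(1, 2, R3, (2, 3))
(1, 3, R3, (2, 3))
(2, 0, R1, (0, 3))
(2, 0, R3, (2, 3))
(2, 0, R7, (1,))
(2, 1, R3, (2, 3))
(2, 2, R3, (2, 3))
(2, 3, R3, (2, 3))
(3, 0, R2, (0, 3))
(3, 0, R2, (2, 3))
(3, 0, R3, (2, 3))
(3, 0, R4, (0, 2))
(3, 1, R3, (2, 3))
(3, 2, R3, (2, 3))
(3, 3, R3, (2, 3))
(4, 0, R2, (0, 3))
(4, 0, R2, (1, 2))
(4, 0, R3, (2, 3))
(4, 0, R7, (1,))
(4, 1, R3, (2, 3))
(4, 2, R3, (2, 3))
(4, 3, R3, (2, 3))
(5, 0, R1, (0, 3))
(5, 0, R2, (1, 2))
(5, 0, R3, (2, 3))
(5, 0, R7, (1,))
(5, 0, R8, (0, 3))
(5, 1, R3, (2, 3))
(5, 2, R3, (2, 3))
(5, 3, R3, (2, 3))
(6, 0, R1, (1, 2))
(6, 0, R2, (0, 1))
(6, 0, R2, (0, 2))
(6, 0, R3, (2, 3))
(6, 1, R3, (2, 3))
(6, 2, R3, (2, 3))
(6, 3, R3, (2, 3))
(6, 3, R6, (0, 3))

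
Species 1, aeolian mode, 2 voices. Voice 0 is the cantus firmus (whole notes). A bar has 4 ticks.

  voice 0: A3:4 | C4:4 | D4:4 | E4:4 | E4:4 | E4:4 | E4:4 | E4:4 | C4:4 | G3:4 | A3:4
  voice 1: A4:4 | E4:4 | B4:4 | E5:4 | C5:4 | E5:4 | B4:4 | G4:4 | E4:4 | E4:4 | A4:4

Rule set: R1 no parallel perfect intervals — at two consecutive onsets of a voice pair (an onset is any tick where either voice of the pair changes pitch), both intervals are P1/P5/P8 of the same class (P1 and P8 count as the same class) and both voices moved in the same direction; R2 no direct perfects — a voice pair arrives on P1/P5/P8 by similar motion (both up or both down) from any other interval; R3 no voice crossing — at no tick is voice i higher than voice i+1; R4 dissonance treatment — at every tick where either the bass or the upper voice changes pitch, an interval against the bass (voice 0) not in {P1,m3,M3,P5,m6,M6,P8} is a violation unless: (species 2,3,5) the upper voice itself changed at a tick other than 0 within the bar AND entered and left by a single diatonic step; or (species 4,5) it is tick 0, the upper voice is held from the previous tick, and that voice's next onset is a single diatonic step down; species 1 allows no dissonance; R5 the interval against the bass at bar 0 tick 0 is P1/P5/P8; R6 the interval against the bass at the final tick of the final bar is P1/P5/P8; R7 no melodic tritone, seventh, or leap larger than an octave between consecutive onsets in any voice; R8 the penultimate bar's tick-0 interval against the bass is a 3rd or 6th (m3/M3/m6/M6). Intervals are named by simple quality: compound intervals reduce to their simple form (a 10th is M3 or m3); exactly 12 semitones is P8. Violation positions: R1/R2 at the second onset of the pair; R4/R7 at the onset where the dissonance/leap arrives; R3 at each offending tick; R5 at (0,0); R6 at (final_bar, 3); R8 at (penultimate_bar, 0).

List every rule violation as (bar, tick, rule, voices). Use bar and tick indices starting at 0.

(3, 0, R2, (0, 1))
(10, 0, R2, (0, 1))

bar 0: v0=A3 v1=A4 downbeat P8
bar 1: v0=C4 v1=E4 downbeat M3
bar 2: v0=D4 v1=B4 downbeat M6
bar 3: v0=E4 v1=E5 downbeat P8
bar 4: v0=E4 v1=C5 downbeat m6
bar 5: v0=E4 v1=E5 downbeat P8
bar 6: v0=E4 v1=B4 downbeat P5
bar 7: v0=E4 v1=G4 downbeat m3
bar 8: v0=C4 v1=E4 downbeat M3
bar 9: v0=G3 v1=E4 downbeat M6
bar 10: v0=A3 v1=A4 downbeat P8
  -> R2 @ bar 3 tick 0 v(0, 1): D4/B4 M6 -> E4/E5 P8 similar
  -> R2 @ bar 10 tick 0 v(0, 1): G3/E4 M6 -> A3/A4 P8 similar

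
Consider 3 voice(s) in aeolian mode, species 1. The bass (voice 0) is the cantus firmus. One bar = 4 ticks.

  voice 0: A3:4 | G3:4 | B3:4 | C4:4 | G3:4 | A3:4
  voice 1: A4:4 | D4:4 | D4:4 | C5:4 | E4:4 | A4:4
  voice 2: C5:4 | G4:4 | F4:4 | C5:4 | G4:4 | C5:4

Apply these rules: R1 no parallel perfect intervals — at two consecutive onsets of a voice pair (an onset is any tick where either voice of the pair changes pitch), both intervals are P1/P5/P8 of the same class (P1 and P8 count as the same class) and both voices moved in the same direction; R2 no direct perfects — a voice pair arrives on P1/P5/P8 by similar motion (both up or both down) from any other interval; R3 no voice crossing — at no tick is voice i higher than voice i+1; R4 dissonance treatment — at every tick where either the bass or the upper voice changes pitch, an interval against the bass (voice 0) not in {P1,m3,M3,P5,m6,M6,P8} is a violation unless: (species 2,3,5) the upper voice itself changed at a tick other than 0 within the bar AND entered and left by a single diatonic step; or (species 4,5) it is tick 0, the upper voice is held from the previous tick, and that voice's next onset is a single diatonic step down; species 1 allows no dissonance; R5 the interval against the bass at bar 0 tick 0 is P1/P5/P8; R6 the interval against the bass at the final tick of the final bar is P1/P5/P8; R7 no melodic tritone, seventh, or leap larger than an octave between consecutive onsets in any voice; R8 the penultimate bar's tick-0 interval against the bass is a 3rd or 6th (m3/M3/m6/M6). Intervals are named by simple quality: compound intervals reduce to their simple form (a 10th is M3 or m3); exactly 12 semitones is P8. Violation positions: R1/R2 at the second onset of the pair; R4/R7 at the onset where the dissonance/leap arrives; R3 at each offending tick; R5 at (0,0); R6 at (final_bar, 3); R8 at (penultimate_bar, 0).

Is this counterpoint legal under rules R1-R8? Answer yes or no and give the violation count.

bar 0: v0=A3 v1=A4 v2=C5 (m3)
bar 1: v0=G3 v1=D4 v2=G4 (P8)
bar 2: v0=B3 v1=D4 v2=F4 (TT)
bar 3: v0=C4 v1=C5 v2=C5 (P8)
bar 4: v0=G3 v1=E4 v2=G4 (P8)
bar 5: v0=A3 v1=A4 v2=C5 (m3)
  R5 @ bar0.0: opens on m3
  R2 @ bar1.0: A3/A4 P8 -> G3/D4 P5 similar
  R2 @ bar1.0: A3/C5 m3 -> G3/G4 P8 similar
  R4 @ bar2.0: B3/F4 TT untreated
  R2 @ bar3.0: B3/D4 m3 -> C4/C5 P8 similar
  R2 @ bar3.0: B3/F4 TT -> C4/C5 P8 similar
  R2 @ bar3.0: D4/F4 m3 -> C5/C5 P1 similar
  R7 @ bar3.0: D4->C5 leap 10st
  R1 @ bar4.0: C4/C5 P8 -> G3/G4 P8 similar
  R8 @ bar4.0: penult P8 not 3rd/6th
  R2 @ bar5.0: G3/E4 M6 -> A3/A4 P8 similar
  R6 @ bar5.3: closes on m3

No (12 violations)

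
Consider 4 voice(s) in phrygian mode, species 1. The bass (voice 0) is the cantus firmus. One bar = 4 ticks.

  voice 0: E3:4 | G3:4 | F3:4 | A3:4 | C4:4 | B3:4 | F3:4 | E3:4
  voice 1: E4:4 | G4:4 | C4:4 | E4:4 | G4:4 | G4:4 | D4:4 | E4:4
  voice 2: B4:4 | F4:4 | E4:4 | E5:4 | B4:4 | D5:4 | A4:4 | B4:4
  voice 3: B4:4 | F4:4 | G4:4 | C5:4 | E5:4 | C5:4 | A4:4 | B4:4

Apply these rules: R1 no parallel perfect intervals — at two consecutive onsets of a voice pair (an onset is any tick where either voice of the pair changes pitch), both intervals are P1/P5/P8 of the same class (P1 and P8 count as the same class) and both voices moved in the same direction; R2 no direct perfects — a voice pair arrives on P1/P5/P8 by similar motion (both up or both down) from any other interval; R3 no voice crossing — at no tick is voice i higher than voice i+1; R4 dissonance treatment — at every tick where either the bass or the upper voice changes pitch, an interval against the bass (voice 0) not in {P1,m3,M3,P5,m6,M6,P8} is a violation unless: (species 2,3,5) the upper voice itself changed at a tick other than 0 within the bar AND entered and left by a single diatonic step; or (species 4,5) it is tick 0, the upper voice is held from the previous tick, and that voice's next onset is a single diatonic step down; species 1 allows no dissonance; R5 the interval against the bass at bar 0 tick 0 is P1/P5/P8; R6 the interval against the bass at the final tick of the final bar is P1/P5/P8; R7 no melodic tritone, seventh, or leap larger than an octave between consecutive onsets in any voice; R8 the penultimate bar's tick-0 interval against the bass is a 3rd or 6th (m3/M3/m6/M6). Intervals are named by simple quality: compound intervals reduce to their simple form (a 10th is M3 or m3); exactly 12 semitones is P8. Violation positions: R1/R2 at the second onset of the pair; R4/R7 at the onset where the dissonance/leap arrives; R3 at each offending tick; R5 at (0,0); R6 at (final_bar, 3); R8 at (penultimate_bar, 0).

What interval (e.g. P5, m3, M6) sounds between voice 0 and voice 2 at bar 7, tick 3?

P5

voice 0=E3 voice 2=B4 -> P5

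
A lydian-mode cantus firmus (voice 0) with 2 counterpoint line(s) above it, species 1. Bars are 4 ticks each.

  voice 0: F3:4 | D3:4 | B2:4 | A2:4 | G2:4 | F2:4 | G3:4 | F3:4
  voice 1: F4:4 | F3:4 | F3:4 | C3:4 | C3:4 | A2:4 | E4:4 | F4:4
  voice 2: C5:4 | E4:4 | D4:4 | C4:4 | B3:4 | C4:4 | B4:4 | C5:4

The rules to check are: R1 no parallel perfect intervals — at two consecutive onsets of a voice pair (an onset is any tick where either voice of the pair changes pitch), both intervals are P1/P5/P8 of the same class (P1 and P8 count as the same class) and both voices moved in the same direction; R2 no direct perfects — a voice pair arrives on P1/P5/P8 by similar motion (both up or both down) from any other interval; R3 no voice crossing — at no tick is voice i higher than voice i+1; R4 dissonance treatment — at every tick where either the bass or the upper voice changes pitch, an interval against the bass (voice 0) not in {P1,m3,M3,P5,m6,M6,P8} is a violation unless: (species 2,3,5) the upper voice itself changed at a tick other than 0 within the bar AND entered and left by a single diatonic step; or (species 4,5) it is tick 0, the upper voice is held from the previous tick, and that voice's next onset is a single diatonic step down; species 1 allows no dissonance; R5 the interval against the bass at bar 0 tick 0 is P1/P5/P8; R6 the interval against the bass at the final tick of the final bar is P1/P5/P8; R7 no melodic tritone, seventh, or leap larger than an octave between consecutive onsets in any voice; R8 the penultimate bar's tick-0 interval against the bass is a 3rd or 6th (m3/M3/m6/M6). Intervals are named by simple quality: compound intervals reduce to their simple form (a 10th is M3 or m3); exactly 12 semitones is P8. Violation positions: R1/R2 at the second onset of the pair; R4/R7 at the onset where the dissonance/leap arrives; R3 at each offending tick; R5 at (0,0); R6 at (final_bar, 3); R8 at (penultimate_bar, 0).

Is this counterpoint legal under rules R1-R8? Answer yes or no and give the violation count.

No (9 violations)

bar 0: v0=F3 v1=F4 v2=C5 (P5)
bar 1: v0=D3 v1=F3 v2=E4 (M2)
bar 2: v0=B2 v1=F3 v2=D4 (m3)
bar 3: v0=A2 v1=C3 v2=C4 (m3)
bar 4: v0=G2 v1=C3 v2=B3 (M3)
bar 5: v0=F2 v1=A2 v2=C4 (P5)
bar 6: v0=G3 v1=E4 v2=B4 (M3)
bar 7: v0=F3 v1=F4 v2=C5 (P5)
  R4 @ bar1.0: D3/E4 M2 untreated
  R4 @ bar2.0: B2/F3 TT untreated
  R2 @ bar3.0: F3/D4 M6 -> C3/C4 P8 similar
  R4 @ bar4.0: G2/C3 P4 untreated
  R2 @ bar6.0: A2/C4 m3 -> E4/B4 P5 similar
  R7 @ bar6.0: F2->G3 leap 14st
  R7 @ bar6.0: A2->E4 leap 19st
  R7 @ bar6.0: C4->B4 leap 11st
  R1 @ bar7.0: E4/B4 P5 -> F4/C5 P5 similar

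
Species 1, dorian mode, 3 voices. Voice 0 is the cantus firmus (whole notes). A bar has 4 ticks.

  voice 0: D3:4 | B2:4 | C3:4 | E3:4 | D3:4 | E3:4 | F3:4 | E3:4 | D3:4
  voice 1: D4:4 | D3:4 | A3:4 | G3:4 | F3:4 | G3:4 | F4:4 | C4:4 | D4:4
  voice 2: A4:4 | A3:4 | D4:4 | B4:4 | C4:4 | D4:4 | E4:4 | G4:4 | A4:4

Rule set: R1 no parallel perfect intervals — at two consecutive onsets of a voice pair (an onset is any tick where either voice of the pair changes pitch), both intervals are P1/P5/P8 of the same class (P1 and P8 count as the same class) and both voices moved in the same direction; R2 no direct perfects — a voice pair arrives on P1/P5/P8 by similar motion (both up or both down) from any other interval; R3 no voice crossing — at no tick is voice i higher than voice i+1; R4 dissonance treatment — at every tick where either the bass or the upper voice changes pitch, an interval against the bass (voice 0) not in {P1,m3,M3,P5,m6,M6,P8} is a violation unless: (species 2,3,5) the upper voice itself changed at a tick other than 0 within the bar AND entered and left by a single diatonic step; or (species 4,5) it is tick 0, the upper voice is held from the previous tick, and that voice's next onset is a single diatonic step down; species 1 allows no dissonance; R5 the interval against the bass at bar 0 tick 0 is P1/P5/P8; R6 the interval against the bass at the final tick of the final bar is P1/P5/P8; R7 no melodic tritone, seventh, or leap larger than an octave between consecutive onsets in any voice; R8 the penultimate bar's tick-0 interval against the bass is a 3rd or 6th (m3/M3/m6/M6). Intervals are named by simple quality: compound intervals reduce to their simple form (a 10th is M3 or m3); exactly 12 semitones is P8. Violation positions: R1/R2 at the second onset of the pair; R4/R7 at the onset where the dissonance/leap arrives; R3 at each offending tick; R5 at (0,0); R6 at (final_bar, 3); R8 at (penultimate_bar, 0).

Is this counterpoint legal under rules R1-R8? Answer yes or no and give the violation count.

No (17 violations)

bar 0: v0=D3 v1=D4 v2=A4 (P5)
bar 1: v0=B2 v1=D3 v2=A3 (m7)
bar 2: v0=C3 v1=A3 v2=D4 (M2)
bar 3: v0=E3 v1=G3 v2=B4 (P5)
bar 4: v0=D3 v1=F3 v2=C4 (m7)
bar 5: v0=E3 v1=G3 v2=D4 (m7)
bar 6: v0=F3 v1=F4 v2=E4 (M7)
bar 7: v0=E3 v1=C4 v2=G4 (m3)
bar 8: v0=D3 v1=D4 v2=A4 (P5)
  R1 @ bar1.0: D4/A4 P5 -> D3/A3 P5 similar
  R4 @ bar1.0: B2/A3 m7 untreated
  R4 @ bar2.0: C3/D4 M2 untreated
  R2 @ bar3.0: C3/D4 M2 -> E3/B4 P5 similar
  R2 @ bar4.0: G3/B4 M3 -> F3/C4 P5 similar
  R4 @ bar4.0: D3/C4 m7 untreated
  R7 @ bar4.0: B4->C4 leap 11st
  R1 @ bar5.0: F3/C4 P5 -> G3/D4 P5 similar
  R4 @ bar5.0: E3/D4 m7 untreated
  R2 @ bar6.0: E3/G3 m3 -> F3/F4 P8 similar
  R3 @ bar6.0: F4 above E4
  R4 @ bar6.0: F3/E4 M7 untreated
  R7 @ bar6.0: G3->F4 leap 10st
  R3 @ bar6.1: F4 above E4
  R3 @ bar6.2: F4 above E4
  R3 @ bar6.3: F4 above E4
  R1 @ bar8.0: C4/G4 P5 -> D4/A4 P5 similar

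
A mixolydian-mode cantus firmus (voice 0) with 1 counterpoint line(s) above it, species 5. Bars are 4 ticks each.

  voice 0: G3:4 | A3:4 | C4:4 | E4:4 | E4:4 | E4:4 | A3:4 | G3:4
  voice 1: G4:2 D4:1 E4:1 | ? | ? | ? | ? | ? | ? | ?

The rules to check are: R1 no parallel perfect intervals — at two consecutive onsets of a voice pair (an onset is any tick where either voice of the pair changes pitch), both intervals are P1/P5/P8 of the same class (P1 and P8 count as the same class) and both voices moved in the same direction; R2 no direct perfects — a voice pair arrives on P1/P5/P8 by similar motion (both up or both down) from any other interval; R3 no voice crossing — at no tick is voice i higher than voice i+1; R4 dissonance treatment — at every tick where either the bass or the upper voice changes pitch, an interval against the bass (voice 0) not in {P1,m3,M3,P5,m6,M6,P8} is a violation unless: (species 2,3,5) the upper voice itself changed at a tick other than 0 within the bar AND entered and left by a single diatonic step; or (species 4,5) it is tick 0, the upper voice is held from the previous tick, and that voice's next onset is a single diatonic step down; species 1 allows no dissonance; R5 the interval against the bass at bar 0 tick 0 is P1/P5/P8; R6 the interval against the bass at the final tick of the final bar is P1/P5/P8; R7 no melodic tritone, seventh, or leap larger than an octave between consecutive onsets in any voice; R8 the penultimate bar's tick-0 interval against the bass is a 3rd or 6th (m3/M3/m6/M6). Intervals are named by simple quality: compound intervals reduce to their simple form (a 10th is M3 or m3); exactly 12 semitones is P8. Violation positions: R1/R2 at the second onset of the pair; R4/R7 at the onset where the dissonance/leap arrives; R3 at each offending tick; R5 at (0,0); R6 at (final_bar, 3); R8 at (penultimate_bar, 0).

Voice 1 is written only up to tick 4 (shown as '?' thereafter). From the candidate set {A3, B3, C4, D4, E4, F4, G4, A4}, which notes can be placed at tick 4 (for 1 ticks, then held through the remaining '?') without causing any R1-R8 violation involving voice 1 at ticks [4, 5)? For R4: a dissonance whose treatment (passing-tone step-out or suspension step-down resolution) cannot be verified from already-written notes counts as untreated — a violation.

{A3, C4, E4, F4}

A3: legal
B3: violates R4
C4: legal
D4: violates R4
E4: legal
F4: legal
G4: violates R4
A4: violates R2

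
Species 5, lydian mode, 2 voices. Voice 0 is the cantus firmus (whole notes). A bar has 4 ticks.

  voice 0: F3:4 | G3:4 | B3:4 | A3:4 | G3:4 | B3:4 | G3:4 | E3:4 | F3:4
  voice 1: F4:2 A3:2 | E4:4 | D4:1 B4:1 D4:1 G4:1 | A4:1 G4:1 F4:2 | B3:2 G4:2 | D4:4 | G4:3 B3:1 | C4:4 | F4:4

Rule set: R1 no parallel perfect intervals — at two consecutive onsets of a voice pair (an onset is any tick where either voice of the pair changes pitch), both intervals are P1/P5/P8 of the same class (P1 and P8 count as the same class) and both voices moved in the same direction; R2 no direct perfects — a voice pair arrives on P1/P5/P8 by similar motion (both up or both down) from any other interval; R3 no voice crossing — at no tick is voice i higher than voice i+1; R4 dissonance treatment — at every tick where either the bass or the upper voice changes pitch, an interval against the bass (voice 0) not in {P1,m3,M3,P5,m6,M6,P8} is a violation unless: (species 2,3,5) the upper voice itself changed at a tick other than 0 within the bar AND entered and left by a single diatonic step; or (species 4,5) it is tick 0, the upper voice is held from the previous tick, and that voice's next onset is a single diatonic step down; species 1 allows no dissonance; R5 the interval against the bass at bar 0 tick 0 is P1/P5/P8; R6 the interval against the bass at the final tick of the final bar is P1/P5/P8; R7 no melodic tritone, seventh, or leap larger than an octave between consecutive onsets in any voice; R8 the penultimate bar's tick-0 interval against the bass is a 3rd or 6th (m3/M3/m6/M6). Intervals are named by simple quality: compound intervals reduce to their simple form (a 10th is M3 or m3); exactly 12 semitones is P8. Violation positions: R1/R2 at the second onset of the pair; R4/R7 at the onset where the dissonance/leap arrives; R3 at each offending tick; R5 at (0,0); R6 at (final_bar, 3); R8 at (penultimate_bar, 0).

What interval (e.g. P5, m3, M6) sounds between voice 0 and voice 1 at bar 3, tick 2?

voice 0=A3 voice 1=F4 -> m6

m6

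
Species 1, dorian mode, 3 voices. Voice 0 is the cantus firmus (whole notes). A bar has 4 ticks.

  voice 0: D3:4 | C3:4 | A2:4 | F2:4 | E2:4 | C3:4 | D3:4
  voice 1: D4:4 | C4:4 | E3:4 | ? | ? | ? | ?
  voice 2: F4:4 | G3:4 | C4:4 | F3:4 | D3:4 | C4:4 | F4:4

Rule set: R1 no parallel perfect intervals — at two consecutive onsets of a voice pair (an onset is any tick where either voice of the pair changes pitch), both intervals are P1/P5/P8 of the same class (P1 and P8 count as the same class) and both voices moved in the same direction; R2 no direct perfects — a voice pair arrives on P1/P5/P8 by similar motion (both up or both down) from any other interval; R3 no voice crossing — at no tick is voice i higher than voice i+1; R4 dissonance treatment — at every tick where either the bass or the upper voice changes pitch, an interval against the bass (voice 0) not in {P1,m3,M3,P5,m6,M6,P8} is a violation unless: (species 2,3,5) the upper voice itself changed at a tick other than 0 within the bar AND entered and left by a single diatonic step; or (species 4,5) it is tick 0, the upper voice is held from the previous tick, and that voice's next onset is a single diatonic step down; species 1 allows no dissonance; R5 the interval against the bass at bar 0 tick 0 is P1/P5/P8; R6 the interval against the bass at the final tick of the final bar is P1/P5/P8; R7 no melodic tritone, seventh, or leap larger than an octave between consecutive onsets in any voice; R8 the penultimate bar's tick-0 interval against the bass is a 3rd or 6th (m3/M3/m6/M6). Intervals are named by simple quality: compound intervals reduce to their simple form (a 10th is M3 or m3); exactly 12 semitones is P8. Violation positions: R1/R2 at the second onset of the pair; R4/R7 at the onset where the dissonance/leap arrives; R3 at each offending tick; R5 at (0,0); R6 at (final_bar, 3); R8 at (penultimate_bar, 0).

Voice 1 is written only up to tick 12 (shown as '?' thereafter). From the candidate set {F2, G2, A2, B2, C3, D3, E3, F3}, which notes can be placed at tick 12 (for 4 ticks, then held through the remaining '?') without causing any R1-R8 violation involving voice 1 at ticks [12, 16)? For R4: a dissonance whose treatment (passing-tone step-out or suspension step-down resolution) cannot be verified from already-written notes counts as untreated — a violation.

F2: violates R2,R7
G2: violates R4
A2: legal
B2: violates R4
C3: violates R1
D3: legal
E3: violates R4
F3: legal

{A2, D3, F3}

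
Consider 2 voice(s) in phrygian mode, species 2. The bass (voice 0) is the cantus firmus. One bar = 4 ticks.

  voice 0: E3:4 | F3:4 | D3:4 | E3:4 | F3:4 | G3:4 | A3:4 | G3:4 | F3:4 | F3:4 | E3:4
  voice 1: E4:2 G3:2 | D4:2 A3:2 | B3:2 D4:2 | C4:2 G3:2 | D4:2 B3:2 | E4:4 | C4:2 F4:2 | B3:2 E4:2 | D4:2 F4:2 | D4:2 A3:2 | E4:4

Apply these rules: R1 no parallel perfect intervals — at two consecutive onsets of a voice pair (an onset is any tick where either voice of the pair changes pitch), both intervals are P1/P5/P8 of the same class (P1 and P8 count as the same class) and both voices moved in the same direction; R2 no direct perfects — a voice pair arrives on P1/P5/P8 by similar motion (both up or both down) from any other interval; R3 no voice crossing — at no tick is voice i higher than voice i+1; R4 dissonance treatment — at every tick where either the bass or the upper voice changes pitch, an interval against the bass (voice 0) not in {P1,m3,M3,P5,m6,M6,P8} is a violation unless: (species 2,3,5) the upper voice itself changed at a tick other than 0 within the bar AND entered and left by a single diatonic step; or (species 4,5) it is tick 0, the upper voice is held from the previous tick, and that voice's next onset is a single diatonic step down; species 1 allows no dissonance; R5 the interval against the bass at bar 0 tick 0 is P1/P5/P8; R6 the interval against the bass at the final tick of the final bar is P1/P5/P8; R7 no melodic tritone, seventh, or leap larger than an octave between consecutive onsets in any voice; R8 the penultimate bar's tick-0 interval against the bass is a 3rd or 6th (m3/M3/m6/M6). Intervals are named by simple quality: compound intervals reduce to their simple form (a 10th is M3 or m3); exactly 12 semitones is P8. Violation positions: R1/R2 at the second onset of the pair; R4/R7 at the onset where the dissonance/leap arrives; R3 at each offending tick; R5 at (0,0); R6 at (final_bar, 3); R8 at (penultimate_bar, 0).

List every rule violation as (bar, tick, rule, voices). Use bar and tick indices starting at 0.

bar 0: v0=E3 v1=E4 downbeat P8
bar 1: v0=F3 v1=D4 downbeat M6
bar 2: v0=D3 v1=B3 downbeat M6
bar 3: v0=E3 v1=C4 downbeat m6
bar 4: v0=F3 v1=D4 downbeat M6
bar 5: v0=G3 v1=E4 downbeat M6
bar 6: v0=A3 v1=C4 downbeat m3
bar 7: v0=G3 v1=B3 downbeat M3
bar 8: v0=F3 v1=D4 downbeat M6
bar 9: v0=F3 v1=D4 downbeat M6
bar 10: v0=E3 v1=E4 downbeat P8
  -> R4 @ bar 4 tick 2 v(0, 1): F3/B3 TT untreated
  -> R7 @ bar 7 tick 0 v(1,): F4->B3 leap 6st

(4, 2, R4, (0, 1))
(7, 0, R7, (1,))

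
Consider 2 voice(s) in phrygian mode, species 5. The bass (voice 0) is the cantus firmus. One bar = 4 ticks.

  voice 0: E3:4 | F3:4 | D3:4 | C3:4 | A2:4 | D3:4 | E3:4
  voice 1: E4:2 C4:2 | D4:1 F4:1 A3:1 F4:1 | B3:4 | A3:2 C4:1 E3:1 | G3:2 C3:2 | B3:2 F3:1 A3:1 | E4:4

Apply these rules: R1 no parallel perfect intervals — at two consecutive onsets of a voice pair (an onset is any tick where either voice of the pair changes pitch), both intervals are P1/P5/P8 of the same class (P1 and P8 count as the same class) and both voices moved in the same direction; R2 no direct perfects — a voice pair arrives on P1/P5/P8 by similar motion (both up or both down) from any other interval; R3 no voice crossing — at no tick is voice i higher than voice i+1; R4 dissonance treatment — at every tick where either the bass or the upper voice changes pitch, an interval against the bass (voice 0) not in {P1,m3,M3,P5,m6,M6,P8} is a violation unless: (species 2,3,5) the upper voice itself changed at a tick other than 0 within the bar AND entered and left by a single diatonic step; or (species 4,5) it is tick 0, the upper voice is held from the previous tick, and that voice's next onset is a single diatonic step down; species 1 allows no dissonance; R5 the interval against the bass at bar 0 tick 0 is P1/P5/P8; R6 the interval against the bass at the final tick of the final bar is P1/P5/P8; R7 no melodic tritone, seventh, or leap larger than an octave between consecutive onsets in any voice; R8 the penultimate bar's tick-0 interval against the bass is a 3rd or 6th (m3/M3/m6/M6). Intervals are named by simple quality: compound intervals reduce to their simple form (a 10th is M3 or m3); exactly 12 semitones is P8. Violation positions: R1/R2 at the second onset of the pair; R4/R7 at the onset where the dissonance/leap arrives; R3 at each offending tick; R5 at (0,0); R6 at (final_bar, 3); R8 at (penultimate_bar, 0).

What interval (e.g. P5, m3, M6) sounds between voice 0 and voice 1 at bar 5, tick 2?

voice 0=D3 voice 1=F3 -> m3

m3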